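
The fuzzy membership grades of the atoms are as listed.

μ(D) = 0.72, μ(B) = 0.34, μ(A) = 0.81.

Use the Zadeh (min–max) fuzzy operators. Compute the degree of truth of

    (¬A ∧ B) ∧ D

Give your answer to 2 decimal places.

0.19

¬A = 1 − 0.81 = 0.19
¬A ∧ B = min(a, b) on (0.19, 0.34) = 0.19
(¬A ∧ B) ∧ D = min(a, b) on (0.19, 0.72) = 0.19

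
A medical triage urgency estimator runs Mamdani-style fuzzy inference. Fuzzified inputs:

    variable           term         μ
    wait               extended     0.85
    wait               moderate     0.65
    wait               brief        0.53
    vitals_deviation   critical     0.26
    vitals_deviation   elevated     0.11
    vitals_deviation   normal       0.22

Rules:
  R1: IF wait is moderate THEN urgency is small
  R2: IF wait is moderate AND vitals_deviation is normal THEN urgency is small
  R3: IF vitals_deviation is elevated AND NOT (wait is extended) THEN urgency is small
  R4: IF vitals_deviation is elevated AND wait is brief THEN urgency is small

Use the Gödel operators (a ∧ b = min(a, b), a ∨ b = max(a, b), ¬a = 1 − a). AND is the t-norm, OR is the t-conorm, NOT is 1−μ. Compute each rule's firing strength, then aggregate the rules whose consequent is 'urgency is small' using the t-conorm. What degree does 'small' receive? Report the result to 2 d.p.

R1: moderate=0.65 → w = 0.65
R2: moderate=0.65, normal=0.22; AND[min(a, b)] → w = 0.22
R3: elevated=0.11, ¬extended=1−0.85=0.15; AND[min(a, b)] → w = 0.11
R4: elevated=0.11, brief=0.53; AND[min(a, b)] → w = 0.11
Rules with consequent 'small': {R1, R2, R3, R4} → strengths 0.65, 0.22, 0.11, 0.11
Aggregate via t-conorm [max(a, b)]: 0.65

0.65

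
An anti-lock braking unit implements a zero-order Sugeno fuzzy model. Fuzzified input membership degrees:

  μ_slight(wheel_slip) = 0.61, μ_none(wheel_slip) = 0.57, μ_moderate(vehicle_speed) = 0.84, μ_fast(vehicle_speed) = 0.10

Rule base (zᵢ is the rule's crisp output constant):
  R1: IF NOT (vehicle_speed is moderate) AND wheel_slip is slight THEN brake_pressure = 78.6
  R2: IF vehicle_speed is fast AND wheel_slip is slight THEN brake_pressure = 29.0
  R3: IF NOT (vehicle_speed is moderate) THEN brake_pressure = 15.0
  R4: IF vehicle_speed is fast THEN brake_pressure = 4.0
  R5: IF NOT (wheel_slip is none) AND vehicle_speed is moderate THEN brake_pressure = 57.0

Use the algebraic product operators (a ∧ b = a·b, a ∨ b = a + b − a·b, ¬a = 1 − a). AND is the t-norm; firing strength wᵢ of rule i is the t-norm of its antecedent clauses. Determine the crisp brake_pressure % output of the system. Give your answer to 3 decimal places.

42.099

R1 (z=78.6): ¬moderate=1−0.84=0.16, slight=0.61; AND[a·b] → w = 0.0976
R2 (z=29.0): fast=0.10, slight=0.61; AND[a·b] → w = 0.0610
R3 (z=15.0): ¬moderate=1−0.84=0.16 → w = 0.1600
R4 (z=4.0): fast=0.10 → w = 0.1000
R5 (z=57.0): ¬none=1−0.57=0.43, moderate=0.84; AND[a·b] → w = 0.3612
Weighted average = (0.0976·78.6 + 0.0610·29.0 + 0.1600·15.0 + 0.1000·4.0 + 0.3612·57.0) / (0.0976 + 0.0610 + 0.1600 + 0.1000 + 0.3612)
  = 32.8288 / 0.7798 = 42.099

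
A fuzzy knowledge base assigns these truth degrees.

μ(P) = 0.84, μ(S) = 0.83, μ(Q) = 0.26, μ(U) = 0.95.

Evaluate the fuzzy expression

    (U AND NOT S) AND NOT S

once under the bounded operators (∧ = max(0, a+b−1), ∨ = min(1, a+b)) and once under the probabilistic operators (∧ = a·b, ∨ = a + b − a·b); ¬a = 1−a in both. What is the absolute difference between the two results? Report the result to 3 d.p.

0.027

Under bounded:
  NOT S = 1 − 0.83 = 0.17
  U AND NOT S = max(0, a+b−1) on (0.95, 0.17) = 0.12
  NOT S = 1 − 0.83 = 0.17
  (U AND NOT S) AND NOT S = max(0, a+b−1) on (0.12, 0.17) = 0.00
  → value = 0.0000
Under probabilistic:
  NOT S = 1 − 0.8300 = 0.1700
  U AND NOT S = a·b on (0.9500, 0.1700) = 0.1615
  NOT S = 1 − 0.8300 = 0.1700
  (U AND NOT S) AND NOT S = a·b on (0.1615, 0.1700) = 0.0275
  → value = 0.0275
|0.0000 − 0.0275| = 0.027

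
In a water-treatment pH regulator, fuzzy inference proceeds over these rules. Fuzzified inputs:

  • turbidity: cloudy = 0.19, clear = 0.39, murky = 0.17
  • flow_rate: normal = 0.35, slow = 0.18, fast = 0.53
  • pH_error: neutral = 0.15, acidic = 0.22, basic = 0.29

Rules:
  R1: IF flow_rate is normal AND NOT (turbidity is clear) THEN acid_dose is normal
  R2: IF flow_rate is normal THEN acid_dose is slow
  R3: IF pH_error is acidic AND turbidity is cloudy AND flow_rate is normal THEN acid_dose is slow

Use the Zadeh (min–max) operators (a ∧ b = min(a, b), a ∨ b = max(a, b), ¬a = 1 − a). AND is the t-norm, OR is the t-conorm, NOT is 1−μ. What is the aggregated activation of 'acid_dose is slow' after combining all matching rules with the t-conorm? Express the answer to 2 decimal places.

0.35

R1: normal=0.35, ¬clear=1−0.39=0.61; AND[min(a, b)] → w = 0.35
R2: normal=0.35 → w = 0.35
R3: acidic=0.22, cloudy=0.19, normal=0.35; AND[min(a, b)] → w = 0.19
Rules with consequent 'slow': {R2, R3} → strengths 0.35, 0.19
Aggregate via t-conorm [max(a, b)]: 0.35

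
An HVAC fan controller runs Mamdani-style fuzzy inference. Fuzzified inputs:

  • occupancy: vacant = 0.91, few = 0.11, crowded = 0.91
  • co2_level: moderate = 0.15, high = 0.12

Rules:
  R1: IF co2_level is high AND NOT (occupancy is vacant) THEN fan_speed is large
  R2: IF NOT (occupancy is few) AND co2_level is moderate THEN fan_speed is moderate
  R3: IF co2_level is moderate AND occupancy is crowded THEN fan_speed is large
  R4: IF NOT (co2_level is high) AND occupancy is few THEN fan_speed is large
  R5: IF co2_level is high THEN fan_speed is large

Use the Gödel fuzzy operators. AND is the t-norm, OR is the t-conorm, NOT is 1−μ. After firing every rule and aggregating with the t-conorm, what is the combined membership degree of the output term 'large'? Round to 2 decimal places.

R1: high=0.12, ¬vacant=1−0.91=0.09; AND[min(a, b)] → w = 0.09
R2: ¬few=1−0.11=0.89, moderate=0.15; AND[min(a, b)] → w = 0.15
R3: moderate=0.15, crowded=0.91; AND[min(a, b)] → w = 0.15
R4: ¬high=1−0.12=0.88, few=0.11; AND[min(a, b)] → w = 0.11
R5: high=0.12 → w = 0.12
Rules with consequent 'large': {R1, R3, R4, R5} → strengths 0.09, 0.15, 0.11, 0.12
Aggregate via t-conorm [max(a, b)]: 0.15

0.15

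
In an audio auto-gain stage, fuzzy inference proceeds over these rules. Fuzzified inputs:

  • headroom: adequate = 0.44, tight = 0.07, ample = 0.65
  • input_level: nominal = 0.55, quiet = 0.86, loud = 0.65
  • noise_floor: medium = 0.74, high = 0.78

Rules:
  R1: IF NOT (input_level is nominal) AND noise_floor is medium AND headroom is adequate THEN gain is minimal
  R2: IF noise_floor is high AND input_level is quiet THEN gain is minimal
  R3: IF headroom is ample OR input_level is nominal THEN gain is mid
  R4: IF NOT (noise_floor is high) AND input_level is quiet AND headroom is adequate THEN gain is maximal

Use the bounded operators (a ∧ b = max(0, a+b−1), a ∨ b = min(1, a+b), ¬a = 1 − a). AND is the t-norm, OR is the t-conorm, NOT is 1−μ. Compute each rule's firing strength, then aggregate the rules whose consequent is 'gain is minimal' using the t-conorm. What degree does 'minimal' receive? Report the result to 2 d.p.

R1: ¬nominal=1−0.55=0.45, medium=0.74, adequate=0.44; AND[max(0, a+b−1)] → w = 0.00
R2: high=0.78, quiet=0.86; AND[max(0, a+b−1)] → w = 0.64
R3: ample=0.65, nominal=0.55; OR[min(1, a+b)] → w = 1.00
R4: ¬high=1−0.78=0.22, quiet=0.86, adequate=0.44; AND[max(0, a+b−1)] → w = 0.00
Rules with consequent 'minimal': {R1, R2} → strengths 0.00, 0.64
Aggregate via t-conorm [min(1, a+b)]: 0.64

0.64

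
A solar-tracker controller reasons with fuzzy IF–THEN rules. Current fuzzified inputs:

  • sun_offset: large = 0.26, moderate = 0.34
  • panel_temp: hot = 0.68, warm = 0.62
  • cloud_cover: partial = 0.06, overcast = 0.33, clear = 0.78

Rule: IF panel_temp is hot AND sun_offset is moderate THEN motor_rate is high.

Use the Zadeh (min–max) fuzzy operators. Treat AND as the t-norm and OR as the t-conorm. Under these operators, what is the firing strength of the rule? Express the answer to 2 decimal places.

firing strength: hot=0.68, moderate=0.34; AND[min(a, b)] → w = 0.34

0.34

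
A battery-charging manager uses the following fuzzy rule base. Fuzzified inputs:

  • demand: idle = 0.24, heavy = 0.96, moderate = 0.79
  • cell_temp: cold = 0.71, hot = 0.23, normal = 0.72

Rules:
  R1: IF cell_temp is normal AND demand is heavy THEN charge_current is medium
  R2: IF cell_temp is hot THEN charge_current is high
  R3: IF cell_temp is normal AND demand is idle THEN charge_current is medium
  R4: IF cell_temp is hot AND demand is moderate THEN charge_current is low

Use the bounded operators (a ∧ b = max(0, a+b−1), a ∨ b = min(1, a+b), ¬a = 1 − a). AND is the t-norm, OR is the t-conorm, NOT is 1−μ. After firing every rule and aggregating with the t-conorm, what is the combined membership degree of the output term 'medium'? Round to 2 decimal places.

0.68

R1: normal=0.72, heavy=0.96; AND[max(0, a+b−1)] → w = 0.68
R2: hot=0.23 → w = 0.23
R3: normal=0.72, idle=0.24; AND[max(0, a+b−1)] → w = 0.00
R4: hot=0.23, moderate=0.79; AND[max(0, a+b−1)] → w = 0.02
Rules with consequent 'medium': {R1, R3} → strengths 0.68, 0.00
Aggregate via t-conorm [min(1, a+b)]: 0.68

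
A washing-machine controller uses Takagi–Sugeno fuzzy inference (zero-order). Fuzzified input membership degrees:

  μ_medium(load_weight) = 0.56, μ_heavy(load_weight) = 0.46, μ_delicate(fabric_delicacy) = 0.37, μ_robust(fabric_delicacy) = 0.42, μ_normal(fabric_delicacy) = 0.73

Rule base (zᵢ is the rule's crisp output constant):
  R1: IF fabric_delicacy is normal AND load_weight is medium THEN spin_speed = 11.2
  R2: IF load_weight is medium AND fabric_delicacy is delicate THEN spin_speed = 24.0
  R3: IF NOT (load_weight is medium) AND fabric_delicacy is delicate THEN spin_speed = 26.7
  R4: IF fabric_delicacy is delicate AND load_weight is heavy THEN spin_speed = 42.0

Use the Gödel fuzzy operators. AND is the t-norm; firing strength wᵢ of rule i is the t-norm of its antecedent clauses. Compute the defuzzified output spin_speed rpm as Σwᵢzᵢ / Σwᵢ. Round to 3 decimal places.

24.294

R1 (z=11.2): normal=0.73, medium=0.56; AND[min(a, b)] → w = 0.56
R2 (z=24.0): medium=0.56, delicate=0.37; AND[min(a, b)] → w = 0.37
R3 (z=26.7): ¬medium=1−0.56=0.44, delicate=0.37; AND[min(a, b)] → w = 0.37
R4 (z=42.0): delicate=0.37, heavy=0.46; AND[min(a, b)] → w = 0.37
Weighted average = (0.56·11.2 + 0.37·24.0 + 0.37·26.7 + 0.37·42.0) / (0.56 + 0.37 + 0.37 + 0.37)
  = 40.5710 / 1.6700 = 24.294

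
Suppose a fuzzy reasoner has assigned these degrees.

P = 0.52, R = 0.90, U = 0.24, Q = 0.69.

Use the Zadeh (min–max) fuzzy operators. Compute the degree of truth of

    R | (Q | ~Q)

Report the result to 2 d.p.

~Q = 1 − 0.69 = 0.31
Q | ~Q = max(a, b) on (0.69, 0.31) = 0.69
R | (Q | ~Q) = max(a, b) on (0.90, 0.69) = 0.90

0.90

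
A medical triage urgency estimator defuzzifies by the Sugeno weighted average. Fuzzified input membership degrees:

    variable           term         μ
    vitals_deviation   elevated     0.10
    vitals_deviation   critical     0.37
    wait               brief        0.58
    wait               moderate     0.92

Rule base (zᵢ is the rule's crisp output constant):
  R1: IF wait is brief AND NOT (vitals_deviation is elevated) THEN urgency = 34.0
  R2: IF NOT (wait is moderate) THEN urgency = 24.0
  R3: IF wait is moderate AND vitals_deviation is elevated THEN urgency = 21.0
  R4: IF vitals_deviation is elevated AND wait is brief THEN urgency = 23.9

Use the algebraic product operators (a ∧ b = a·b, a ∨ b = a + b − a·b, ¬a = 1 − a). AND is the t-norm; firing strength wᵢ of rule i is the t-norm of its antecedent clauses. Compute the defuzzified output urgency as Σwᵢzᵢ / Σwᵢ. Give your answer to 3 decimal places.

R1 (z=34.0): brief=0.58, ¬elevated=1−0.10=0.90; AND[a·b] → w = 0.5220
R2 (z=24.0): ¬moderate=1−0.92=0.08 → w = 0.0800
R3 (z=21.0): moderate=0.92, elevated=0.10; AND[a·b] → w = 0.0920
R4 (z=23.9): elevated=0.10, brief=0.58; AND[a·b] → w = 0.0580
Weighted average = (0.5220·34.0 + 0.0800·24.0 + 0.0920·21.0 + 0.0580·23.9) / (0.5220 + 0.0800 + 0.0920 + 0.0580)
  = 22.9862 / 0.7520 = 30.567

30.567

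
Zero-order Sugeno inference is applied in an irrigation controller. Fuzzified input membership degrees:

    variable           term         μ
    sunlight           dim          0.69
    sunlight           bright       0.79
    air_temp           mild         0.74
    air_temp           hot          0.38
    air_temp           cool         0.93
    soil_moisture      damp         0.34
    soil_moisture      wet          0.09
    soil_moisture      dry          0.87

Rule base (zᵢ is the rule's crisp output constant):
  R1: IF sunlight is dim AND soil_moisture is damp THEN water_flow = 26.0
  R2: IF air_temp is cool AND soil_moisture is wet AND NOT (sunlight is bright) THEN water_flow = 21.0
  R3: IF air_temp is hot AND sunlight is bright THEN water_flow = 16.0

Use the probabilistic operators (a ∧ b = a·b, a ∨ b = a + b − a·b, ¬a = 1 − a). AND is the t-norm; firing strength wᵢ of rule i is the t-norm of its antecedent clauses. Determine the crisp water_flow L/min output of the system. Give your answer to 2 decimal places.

20.41

R1 (z=26.0): dim=0.69, damp=0.34; AND[a·b] → w = 0.2346
R2 (z=21.0): cool=0.93, wet=0.09, ¬bright=1−0.79=0.21; AND[a·b] → w = 0.0176
R3 (z=16.0): hot=0.38, bright=0.79; AND[a·b] → w = 0.3002
Weighted average = (0.2346·26.0 + 0.0176·21.0 + 0.3002·16.0) / (0.2346 + 0.0176 + 0.3002)
  = 11.2719 / 0.5524 = 20.41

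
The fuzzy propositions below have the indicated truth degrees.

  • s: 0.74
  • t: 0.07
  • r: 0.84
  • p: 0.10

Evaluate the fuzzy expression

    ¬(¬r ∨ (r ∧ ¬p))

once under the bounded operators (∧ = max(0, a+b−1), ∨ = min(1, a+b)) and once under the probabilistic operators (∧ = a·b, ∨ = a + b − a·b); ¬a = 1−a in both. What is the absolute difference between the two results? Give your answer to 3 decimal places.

Under bounded:
  ¬r = 1 − 0.84 = 0.16
  ¬p = 1 − 0.10 = 0.90
  r ∧ ¬p = max(0, a+b−1) on (0.84, 0.90) = 0.74
  ¬r ∨ (r ∧ ¬p) = min(1, a+b) on (0.16, 0.74) = 0.90
  ¬(¬r ∨ (r ∧ ¬p)) = 1 − 0.90 = 0.10
  → value = 0.1000
Under probabilistic:
  ¬r = 1 − 0.8400 = 0.1600
  ¬p = 1 − 0.1000 = 0.9000
  r ∧ ¬p = a·b on (0.8400, 0.9000) = 0.7560
  ¬r ∨ (r ∧ ¬p) = a + b − a·b on (0.1600, 0.7560) = 0.7950
  ¬(¬r ∨ (r ∧ ¬p)) = 1 − 0.7950 = 0.2050
  → value = 0.2050
|0.1000 − 0.2050| = 0.105

0.105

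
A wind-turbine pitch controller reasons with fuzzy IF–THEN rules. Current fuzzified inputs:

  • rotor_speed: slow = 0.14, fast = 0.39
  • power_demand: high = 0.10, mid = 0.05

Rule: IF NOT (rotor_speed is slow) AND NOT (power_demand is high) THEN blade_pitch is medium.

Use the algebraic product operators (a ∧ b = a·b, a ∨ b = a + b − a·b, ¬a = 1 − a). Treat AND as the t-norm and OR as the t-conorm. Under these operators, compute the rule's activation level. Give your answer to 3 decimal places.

0.774

firing strength: ¬slow=1−0.14=0.86, ¬high=1−0.10=0.90; AND[a·b] → w = 0.7740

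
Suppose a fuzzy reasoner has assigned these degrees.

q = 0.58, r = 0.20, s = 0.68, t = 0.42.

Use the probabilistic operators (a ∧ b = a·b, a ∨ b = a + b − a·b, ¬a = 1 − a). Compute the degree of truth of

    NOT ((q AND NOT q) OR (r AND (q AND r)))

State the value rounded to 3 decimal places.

NOT q = 1 − 0.5800 = 0.4200
q AND NOT q = a·b on (0.5800, 0.4200) = 0.2436
q AND r = a·b on (0.5800, 0.2000) = 0.1160
r AND (q AND r) = a·b on (0.2000, 0.1160) = 0.0232
(q AND NOT q) OR (r AND (q AND r)) = a + b − a·b on (0.2436, 0.0232) = 0.2611
NOT ((q AND NOT q) OR (r AND (q AND r))) = 1 − 0.2611 = 0.7389

0.739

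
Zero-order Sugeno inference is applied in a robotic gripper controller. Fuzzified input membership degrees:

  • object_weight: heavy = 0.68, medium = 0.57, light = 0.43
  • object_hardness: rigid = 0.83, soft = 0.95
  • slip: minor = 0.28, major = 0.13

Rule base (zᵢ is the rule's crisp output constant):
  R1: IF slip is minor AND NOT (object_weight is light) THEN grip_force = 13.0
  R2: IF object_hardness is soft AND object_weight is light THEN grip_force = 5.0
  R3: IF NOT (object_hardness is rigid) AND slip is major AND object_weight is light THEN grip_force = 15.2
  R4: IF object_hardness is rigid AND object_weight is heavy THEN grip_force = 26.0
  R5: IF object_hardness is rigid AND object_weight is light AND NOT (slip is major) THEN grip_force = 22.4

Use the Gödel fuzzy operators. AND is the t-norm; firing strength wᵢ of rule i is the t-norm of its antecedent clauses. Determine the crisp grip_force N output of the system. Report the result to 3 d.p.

17.989

R1 (z=13.0): minor=0.28, ¬light=1−0.43=0.57; AND[min(a, b)] → w = 0.28
R2 (z=5.0): soft=0.95, light=0.43; AND[min(a, b)] → w = 0.43
R3 (z=15.2): ¬rigid=1−0.83=0.17, major=0.13, light=0.43; AND[min(a, b)] → w = 0.13
R4 (z=26.0): rigid=0.83, heavy=0.68; AND[min(a, b)] → w = 0.68
R5 (z=22.4): rigid=0.83, light=0.43, ¬major=1−0.13=0.87; AND[min(a, b)] → w = 0.43
Weighted average = (0.28·13.0 + 0.43·5.0 + 0.13·15.2 + 0.68·26.0 + 0.43·22.4) / (0.28 + 0.43 + 0.13 + 0.68 + 0.43)
  = 35.0780 / 1.9500 = 17.989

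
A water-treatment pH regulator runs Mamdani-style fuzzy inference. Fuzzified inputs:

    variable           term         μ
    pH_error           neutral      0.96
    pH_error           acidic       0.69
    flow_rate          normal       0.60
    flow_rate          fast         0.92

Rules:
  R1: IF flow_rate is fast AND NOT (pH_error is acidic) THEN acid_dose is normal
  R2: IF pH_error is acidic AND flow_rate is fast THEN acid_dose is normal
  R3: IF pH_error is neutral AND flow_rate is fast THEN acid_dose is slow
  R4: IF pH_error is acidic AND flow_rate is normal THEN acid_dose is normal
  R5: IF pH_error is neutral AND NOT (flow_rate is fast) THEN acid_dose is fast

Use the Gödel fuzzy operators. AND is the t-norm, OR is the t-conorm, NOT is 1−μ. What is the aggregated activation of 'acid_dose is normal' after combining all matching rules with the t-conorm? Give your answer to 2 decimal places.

0.69

R1: fast=0.92, ¬acidic=1−0.69=0.31; AND[min(a, b)] → w = 0.31
R2: acidic=0.69, fast=0.92; AND[min(a, b)] → w = 0.69
R3: neutral=0.96, fast=0.92; AND[min(a, b)] → w = 0.92
R4: acidic=0.69, normal=0.60; AND[min(a, b)] → w = 0.60
R5: neutral=0.96, ¬fast=1−0.92=0.08; AND[min(a, b)] → w = 0.08
Rules with consequent 'normal': {R1, R2, R4} → strengths 0.31, 0.69, 0.60
Aggregate via t-conorm [max(a, b)]: 0.69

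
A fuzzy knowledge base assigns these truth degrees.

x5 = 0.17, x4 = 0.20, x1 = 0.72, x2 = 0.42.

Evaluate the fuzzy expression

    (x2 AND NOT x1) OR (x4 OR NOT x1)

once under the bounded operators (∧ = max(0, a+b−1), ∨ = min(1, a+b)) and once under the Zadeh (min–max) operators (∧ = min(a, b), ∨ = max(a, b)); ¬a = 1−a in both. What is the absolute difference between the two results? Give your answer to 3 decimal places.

0.200

Under bounded:
  NOT x1 = 1 − 0.72 = 0.28
  x2 AND NOT x1 = max(0, a+b−1) on (0.42, 0.28) = 0.00
  NOT x1 = 1 − 0.72 = 0.28
  x4 OR NOT x1 = min(1, a+b) on (0.20, 0.28) = 0.48
  (x2 AND NOT x1) OR (x4 OR NOT x1) = min(1, a+b) on (0.00, 0.48) = 0.48
  → value = 0.4800
Under Zadeh (min–max):
  NOT x1 = 1 − 0.72 = 0.28
  x2 AND NOT x1 = min(a, b) on (0.42, 0.28) = 0.28
  NOT x1 = 1 − 0.72 = 0.28
  x4 OR NOT x1 = max(a, b) on (0.20, 0.28) = 0.28
  (x2 AND NOT x1) OR (x4 OR NOT x1) = max(a, b) on (0.28, 0.28) = 0.28
  → value = 0.2800
|0.4800 − 0.2800| = 0.200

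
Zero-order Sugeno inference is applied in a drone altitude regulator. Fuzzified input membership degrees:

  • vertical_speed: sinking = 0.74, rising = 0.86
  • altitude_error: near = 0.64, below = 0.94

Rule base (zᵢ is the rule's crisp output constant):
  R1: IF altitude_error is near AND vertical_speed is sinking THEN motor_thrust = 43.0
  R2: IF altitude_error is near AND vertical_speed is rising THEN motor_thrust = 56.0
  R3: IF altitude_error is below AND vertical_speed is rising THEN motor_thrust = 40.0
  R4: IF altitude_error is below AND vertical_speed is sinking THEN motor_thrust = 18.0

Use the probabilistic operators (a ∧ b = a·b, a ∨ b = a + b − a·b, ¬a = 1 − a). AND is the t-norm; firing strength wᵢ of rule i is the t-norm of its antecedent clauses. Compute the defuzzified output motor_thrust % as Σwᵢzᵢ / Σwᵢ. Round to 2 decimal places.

R1 (z=43.0): near=0.64, sinking=0.74; AND[a·b] → w = 0.4736
R2 (z=56.0): near=0.64, rising=0.86; AND[a·b] → w = 0.5504
R3 (z=40.0): below=0.94, rising=0.86; AND[a·b] → w = 0.8084
R4 (z=18.0): below=0.94, sinking=0.74; AND[a·b] → w = 0.6956
Weighted average = (0.4736·43.0 + 0.5504·56.0 + 0.8084·40.0 + 0.6956·18.0) / (0.4736 + 0.5504 + 0.8084 + 0.6956)
  = 96.0440 / 2.5280 = 37.99

37.99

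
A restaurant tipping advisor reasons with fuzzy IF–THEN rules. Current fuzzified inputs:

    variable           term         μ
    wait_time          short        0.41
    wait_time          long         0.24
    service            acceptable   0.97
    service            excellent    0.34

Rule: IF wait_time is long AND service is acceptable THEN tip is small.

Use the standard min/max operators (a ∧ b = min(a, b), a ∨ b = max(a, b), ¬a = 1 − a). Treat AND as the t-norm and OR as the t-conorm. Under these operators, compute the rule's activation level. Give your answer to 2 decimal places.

0.24

firing strength: long=0.24, acceptable=0.97; AND[min(a, b)] → w = 0.24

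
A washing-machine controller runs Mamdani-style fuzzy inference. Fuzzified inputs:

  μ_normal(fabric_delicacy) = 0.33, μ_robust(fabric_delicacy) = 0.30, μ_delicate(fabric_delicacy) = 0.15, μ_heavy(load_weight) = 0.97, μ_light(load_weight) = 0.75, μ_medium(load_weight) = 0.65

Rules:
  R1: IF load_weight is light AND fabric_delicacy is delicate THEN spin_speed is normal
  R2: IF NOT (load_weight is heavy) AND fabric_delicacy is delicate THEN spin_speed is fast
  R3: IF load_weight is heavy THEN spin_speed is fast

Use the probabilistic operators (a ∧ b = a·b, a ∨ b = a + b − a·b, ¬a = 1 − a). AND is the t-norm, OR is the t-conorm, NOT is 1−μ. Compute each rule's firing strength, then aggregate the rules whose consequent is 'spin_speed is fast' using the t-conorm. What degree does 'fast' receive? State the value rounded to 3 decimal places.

R1: light=0.75, delicate=0.15; AND[a·b] → w = 0.1125
R2: ¬heavy=1−0.97=0.03, delicate=0.15; AND[a·b] → w = 0.0045
R3: heavy=0.97 → w = 0.9700
Rules with consequent 'fast': {R2, R3} → strengths 0.0045, 0.9700
Aggregate via t-conorm [a + b − a·b]: 0.9701

0.970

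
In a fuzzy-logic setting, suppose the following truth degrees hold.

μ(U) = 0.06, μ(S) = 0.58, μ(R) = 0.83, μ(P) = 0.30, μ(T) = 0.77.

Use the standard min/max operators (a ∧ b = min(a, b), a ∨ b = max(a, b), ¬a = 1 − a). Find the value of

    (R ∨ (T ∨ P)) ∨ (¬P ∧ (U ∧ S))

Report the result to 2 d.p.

T ∨ P = max(a, b) on (0.77, 0.30) = 0.77
R ∨ (T ∨ P) = max(a, b) on (0.83, 0.77) = 0.83
¬P = 1 − 0.30 = 0.70
U ∧ S = min(a, b) on (0.06, 0.58) = 0.06
¬P ∧ (U ∧ S) = min(a, b) on (0.70, 0.06) = 0.06
(R ∨ (T ∨ P)) ∨ (¬P ∧ (U ∧ S)) = max(a, b) on (0.83, 0.06) = 0.83

0.83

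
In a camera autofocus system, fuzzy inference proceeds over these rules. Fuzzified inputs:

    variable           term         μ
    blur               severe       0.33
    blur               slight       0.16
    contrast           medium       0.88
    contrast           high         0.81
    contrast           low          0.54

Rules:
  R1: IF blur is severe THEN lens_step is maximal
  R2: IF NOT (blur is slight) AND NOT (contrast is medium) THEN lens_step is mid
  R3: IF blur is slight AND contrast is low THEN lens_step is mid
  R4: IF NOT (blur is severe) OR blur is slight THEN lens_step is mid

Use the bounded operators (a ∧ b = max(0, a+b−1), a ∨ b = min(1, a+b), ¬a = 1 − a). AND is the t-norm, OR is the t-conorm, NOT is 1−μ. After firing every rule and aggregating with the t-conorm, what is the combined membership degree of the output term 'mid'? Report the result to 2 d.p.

R1: severe=0.33 → w = 0.33
R2: ¬slight=1−0.16=0.84, ¬medium=1−0.88=0.12; AND[max(0, a+b−1)] → w = 0.00
R3: slight=0.16, low=0.54; AND[max(0, a+b−1)] → w = 0.00
R4: ¬severe=1−0.33=0.67, slight=0.16; OR[min(1, a+b)] → w = 0.83
Rules with consequent 'mid': {R2, R3, R4} → strengths 0.00, 0.00, 0.83
Aggregate via t-conorm [min(1, a+b)]: 0.83

0.83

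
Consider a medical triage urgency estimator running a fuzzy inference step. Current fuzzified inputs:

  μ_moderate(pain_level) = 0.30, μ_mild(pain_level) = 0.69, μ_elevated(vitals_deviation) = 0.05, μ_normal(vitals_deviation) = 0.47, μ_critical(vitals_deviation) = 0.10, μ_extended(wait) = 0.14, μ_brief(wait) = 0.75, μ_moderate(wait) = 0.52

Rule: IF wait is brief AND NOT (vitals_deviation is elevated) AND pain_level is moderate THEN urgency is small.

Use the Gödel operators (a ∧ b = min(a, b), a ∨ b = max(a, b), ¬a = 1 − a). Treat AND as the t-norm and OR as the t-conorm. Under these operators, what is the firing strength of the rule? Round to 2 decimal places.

0.30

firing strength: brief=0.75, ¬elevated=1−0.05=0.95, moderate=0.30; AND[min(a, b)] → w = 0.30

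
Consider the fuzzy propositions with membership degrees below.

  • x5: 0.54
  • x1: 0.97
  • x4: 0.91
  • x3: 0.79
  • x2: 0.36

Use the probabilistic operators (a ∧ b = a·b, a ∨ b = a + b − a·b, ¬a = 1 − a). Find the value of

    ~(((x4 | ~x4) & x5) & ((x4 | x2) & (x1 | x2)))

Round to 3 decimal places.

0.542

~x4 = 1 − 0.9100 = 0.0900
x4 | ~x4 = a + b − a·b on (0.9100, 0.0900) = 0.9181
(x4 | ~x4) & x5 = a·b on (0.9181, 0.5400) = 0.4958
x4 | x2 = a + b − a·b on (0.9100, 0.3600) = 0.9424
x1 | x2 = a + b − a·b on (0.9700, 0.3600) = 0.9808
(x4 | x2) & (x1 | x2) = a·b on (0.9424, 0.9808) = 0.9243
((x4 | ~x4) & x5) & ((x4 | x2) & (x1 | x2)) = a·b on (0.4958, 0.9243) = 0.4582
~(((x4 | ~x4) & x5) & ((x4 | x2) & (x1 | x2))) = 1 − 0.4582 = 0.5418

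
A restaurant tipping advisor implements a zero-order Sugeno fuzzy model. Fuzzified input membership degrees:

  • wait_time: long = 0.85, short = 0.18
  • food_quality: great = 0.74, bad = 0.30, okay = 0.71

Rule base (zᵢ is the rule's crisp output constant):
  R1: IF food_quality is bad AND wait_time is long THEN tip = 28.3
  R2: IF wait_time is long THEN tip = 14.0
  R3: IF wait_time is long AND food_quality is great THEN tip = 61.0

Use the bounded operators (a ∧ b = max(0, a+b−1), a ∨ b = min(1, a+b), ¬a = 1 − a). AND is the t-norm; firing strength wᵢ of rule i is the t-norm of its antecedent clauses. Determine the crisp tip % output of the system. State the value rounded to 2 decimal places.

R1 (z=28.3): bad=0.30, long=0.85; AND[max(0, a+b−1)] → w = 0.15
R2 (z=14.0): long=0.85 → w = 0.85
R3 (z=61.0): long=0.85, great=0.74; AND[max(0, a+b−1)] → w = 0.59
Weighted average = (0.15·28.3 + 0.85·14.0 + 0.59·61.0) / (0.15 + 0.85 + 0.59)
  = 52.1350 / 1.5900 = 32.79

32.79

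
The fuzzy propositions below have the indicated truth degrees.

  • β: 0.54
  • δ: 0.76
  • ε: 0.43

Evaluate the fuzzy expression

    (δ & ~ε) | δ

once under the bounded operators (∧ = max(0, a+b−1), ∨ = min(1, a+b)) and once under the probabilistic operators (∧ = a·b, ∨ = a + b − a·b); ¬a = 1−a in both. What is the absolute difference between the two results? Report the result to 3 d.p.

0.136

Under bounded:
  ~ε = 1 − 0.43 = 0.57
  δ & ~ε = max(0, a+b−1) on (0.76, 0.57) = 0.33
  (δ & ~ε) | δ = min(1, a+b) on (0.33, 0.76) = 1.00
  → value = 1.0000
Under probabilistic:
  ~ε = 1 − 0.4300 = 0.5700
  δ & ~ε = a·b on (0.7600, 0.5700) = 0.4332
  (δ & ~ε) | δ = a + b − a·b on (0.4332, 0.7600) = 0.8640
  → value = 0.8640
|1.0000 − 0.8640| = 0.136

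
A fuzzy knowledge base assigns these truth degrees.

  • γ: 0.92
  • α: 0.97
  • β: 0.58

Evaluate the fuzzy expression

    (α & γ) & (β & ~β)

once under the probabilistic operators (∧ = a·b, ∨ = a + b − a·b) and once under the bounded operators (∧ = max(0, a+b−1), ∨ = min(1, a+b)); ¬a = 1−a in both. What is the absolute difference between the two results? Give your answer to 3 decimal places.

Under probabilistic:
  α & γ = a·b on (0.9700, 0.9200) = 0.8924
  ~β = 1 − 0.5800 = 0.4200
  β & ~β = a·b on (0.5800, 0.4200) = 0.2436
  (α & γ) & (β & ~β) = a·b on (0.8924, 0.2436) = 0.2174
  → value = 0.2174
Under bounded:
  α & γ = max(0, a+b−1) on (0.97, 0.92) = 0.89
  ~β = 1 − 0.58 = 0.42
  β & ~β = max(0, a+b−1) on (0.58, 0.42) = 0.00
  (α & γ) & (β & ~β) = max(0, a+b−1) on (0.89, 0.00) = 0.00
  → value = 0.0000
|0.2174 − 0.0000| = 0.217

0.217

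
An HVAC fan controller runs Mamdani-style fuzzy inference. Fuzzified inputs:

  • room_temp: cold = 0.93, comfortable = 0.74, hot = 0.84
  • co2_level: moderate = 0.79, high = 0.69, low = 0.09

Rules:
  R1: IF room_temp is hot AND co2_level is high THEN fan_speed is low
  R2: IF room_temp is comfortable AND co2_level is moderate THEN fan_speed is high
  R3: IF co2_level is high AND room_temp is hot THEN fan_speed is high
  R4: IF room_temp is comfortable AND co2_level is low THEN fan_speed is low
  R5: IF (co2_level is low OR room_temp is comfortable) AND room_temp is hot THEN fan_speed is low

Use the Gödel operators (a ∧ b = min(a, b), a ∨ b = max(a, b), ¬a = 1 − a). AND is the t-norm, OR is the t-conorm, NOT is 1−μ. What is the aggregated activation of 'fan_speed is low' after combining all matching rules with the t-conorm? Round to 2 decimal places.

R1: hot=0.84, high=0.69; AND[min(a, b)] → w = 0.69
R2: comfortable=0.74, moderate=0.79; AND[min(a, b)] → w = 0.74
R3: high=0.69, hot=0.84; AND[min(a, b)] → w = 0.69
R4: comfortable=0.74, low=0.09; AND[min(a, b)] → w = 0.09
R5: (low=0.09 OR comfortable=0.74) = 0.74; AND[min(a, b)] with hot=0.84 → w = 0.74
Rules with consequent 'low': {R1, R4, R5} → strengths 0.69, 0.09, 0.74
Aggregate via t-conorm [max(a, b)]: 0.74

0.74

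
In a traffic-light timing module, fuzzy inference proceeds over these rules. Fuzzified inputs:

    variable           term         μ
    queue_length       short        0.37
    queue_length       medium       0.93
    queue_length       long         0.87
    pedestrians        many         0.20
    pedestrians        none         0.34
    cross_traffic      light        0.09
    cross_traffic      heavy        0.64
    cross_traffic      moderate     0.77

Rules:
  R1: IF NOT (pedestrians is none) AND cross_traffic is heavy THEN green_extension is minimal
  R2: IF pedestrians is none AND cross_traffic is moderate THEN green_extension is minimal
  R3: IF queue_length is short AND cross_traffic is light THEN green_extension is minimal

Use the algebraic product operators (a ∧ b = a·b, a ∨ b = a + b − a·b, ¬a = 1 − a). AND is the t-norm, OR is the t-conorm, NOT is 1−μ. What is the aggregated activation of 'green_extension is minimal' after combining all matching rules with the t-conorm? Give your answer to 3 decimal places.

R1: ¬none=1−0.34=0.66, heavy=0.64; AND[a·b] → w = 0.4224
R2: none=0.34, moderate=0.77; AND[a·b] → w = 0.2618
R3: short=0.37, light=0.09; AND[a·b] → w = 0.0333
Rules with consequent 'minimal': {R1, R2, R3} → strengths 0.4224, 0.2618, 0.0333
Aggregate via t-conorm [a + b − a·b]: 0.5878

0.588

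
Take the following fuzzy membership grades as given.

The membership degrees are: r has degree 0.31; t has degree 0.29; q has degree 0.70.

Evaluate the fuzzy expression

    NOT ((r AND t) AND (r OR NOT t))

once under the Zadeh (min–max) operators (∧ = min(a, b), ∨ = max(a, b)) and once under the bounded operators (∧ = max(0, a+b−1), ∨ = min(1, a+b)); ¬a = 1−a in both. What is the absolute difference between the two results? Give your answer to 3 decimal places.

0.290

Under Zadeh (min–max):
  r AND t = min(a, b) on (0.31, 0.29) = 0.29
  NOT t = 1 − 0.29 = 0.71
  r OR NOT t = max(a, b) on (0.31, 0.71) = 0.71
  (r AND t) AND (r OR NOT t) = min(a, b) on (0.29, 0.71) = 0.29
  NOT ((r AND t) AND (r OR NOT t)) = 1 − 0.29 = 0.71
  → value = 0.7100
Under bounded:
  r AND t = max(0, a+b−1) on (0.31, 0.29) = 0.00
  NOT t = 1 − 0.29 = 0.71
  r OR NOT t = min(1, a+b) on (0.31, 0.71) = 1.00
  (r AND t) AND (r OR NOT t) = max(0, a+b−1) on (0.00, 1.00) = 0.00
  NOT ((r AND t) AND (r OR NOT t)) = 1 − 0.00 = 1.00
  → value = 1.0000
|0.7100 − 1.0000| = 0.290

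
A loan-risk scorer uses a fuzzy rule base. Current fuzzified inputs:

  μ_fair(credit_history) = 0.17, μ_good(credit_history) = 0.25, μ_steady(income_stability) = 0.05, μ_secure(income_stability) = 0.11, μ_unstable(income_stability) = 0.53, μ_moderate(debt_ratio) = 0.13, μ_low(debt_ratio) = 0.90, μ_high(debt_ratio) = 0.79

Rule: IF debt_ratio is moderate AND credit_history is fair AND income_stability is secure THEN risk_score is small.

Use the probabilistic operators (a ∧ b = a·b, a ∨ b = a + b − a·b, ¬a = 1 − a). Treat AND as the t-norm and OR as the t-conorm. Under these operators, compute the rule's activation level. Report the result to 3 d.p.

firing strength: moderate=0.13, fair=0.17, secure=0.11; AND[a·b] → w = 0.0024

0.002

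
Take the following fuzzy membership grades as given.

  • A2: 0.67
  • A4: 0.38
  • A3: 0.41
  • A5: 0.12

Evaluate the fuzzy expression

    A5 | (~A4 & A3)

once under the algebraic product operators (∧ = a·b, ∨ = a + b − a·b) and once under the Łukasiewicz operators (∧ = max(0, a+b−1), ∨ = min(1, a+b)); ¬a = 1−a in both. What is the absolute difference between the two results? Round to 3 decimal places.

0.194

Under algebraic product:
  ~A4 = 1 − 0.3800 = 0.6200
  ~A4 & A3 = a·b on (0.6200, 0.4100) = 0.2542
  A5 | (~A4 & A3) = a + b − a·b on (0.1200, 0.2542) = 0.3437
  → value = 0.3437
Under Łukasiewicz:
  ~A4 = 1 − 0.38 = 0.62
  ~A4 & A3 = max(0, a+b−1) on (0.62, 0.41) = 0.03
  A5 | (~A4 & A3) = min(1, a+b) on (0.12, 0.03) = 0.15
  → value = 0.1500
|0.3437 − 0.1500| = 0.194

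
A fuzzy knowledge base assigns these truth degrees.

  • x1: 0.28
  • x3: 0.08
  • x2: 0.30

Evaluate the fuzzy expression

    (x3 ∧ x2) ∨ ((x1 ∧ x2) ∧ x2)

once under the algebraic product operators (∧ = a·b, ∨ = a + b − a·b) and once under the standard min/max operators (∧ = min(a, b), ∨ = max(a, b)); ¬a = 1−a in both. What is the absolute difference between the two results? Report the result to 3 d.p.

0.231

Under algebraic product:
  x3 ∧ x2 = a·b on (0.0800, 0.3000) = 0.0240
  x1 ∧ x2 = a·b on (0.2800, 0.3000) = 0.0840
  (x1 ∧ x2) ∧ x2 = a·b on (0.0840, 0.3000) = 0.0252
  (x3 ∧ x2) ∨ ((x1 ∧ x2) ∧ x2) = a + b − a·b on (0.0240, 0.0252) = 0.0486
  → value = 0.0486
Under standard min/max:
  x3 ∧ x2 = min(a, b) on (0.08, 0.30) = 0.08
  x1 ∧ x2 = min(a, b) on (0.28, 0.30) = 0.28
  (x1 ∧ x2) ∧ x2 = min(a, b) on (0.28, 0.30) = 0.28
  (x3 ∧ x2) ∨ ((x1 ∧ x2) ∧ x2) = max(a, b) on (0.08, 0.28) = 0.28
  → value = 0.2800
|0.0486 − 0.2800| = 0.231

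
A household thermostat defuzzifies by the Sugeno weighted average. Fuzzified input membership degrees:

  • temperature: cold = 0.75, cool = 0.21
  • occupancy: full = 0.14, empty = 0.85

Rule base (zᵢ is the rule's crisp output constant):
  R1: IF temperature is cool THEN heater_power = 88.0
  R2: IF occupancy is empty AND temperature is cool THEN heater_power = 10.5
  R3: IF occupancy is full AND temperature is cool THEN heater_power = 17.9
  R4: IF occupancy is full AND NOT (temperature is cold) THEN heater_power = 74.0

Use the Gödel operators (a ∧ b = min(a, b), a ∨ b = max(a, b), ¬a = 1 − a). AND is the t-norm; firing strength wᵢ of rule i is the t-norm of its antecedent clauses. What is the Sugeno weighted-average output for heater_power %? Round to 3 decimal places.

R1 (z=88.0): cool=0.21 → w = 0.21
R2 (z=10.5): empty=0.85, cool=0.21; AND[min(a, b)] → w = 0.21
R3 (z=17.9): full=0.14, cool=0.21; AND[min(a, b)] → w = 0.14
R4 (z=74.0): full=0.14, ¬cold=1−0.75=0.25; AND[min(a, b)] → w = 0.14
Weighted average = (0.21·88.0 + 0.21·10.5 + 0.14·17.9 + 0.14·74.0) / (0.21 + 0.21 + 0.14 + 0.14)
  = 33.5510 / 0.7000 = 47.930

47.930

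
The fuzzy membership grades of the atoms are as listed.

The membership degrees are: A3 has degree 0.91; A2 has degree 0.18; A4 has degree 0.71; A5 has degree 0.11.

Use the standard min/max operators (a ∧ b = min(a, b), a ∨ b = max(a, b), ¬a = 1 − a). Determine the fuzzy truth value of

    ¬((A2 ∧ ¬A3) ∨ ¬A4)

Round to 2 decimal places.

¬A3 = 1 − 0.91 = 0.09
A2 ∧ ¬A3 = min(a, b) on (0.18, 0.09) = 0.09
¬A4 = 1 − 0.71 = 0.29
(A2 ∧ ¬A3) ∨ ¬A4 = max(a, b) on (0.09, 0.29) = 0.29
¬((A2 ∧ ¬A3) ∨ ¬A4) = 1 − 0.29 = 0.71

0.71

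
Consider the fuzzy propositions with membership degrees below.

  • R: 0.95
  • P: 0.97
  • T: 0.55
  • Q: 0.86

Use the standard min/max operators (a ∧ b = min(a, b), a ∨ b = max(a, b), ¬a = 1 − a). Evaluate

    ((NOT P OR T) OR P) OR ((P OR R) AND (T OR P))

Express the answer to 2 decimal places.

NOT P = 1 − 0.97 = 0.03
NOT P OR T = max(a, b) on (0.03, 0.55) = 0.55
(NOT P OR T) OR P = max(a, b) on (0.55, 0.97) = 0.97
P OR R = max(a, b) on (0.97, 0.95) = 0.97
T OR P = max(a, b) on (0.55, 0.97) = 0.97
(P OR R) AND (T OR P) = min(a, b) on (0.97, 0.97) = 0.97
((NOT P OR T) OR P) OR ((P OR R) AND (T OR P)) = max(a, b) on (0.97, 0.97) = 0.97

0.97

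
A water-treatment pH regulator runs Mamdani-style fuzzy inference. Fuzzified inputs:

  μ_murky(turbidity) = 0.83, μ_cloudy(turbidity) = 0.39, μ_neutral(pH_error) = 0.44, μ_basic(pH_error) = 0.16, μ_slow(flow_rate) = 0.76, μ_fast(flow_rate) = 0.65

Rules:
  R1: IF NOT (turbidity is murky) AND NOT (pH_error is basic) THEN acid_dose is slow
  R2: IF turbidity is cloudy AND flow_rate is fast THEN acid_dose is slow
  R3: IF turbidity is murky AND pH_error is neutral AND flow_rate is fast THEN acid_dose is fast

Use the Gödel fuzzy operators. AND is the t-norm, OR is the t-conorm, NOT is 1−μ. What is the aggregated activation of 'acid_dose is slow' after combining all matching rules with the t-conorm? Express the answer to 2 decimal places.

R1: ¬murky=1−0.83=0.17, ¬basic=1−0.16=0.84; AND[min(a, b)] → w = 0.17
R2: cloudy=0.39, fast=0.65; AND[min(a, b)] → w = 0.39
R3: murky=0.83, neutral=0.44, fast=0.65; AND[min(a, b)] → w = 0.44
Rules with consequent 'slow': {R1, R2} → strengths 0.17, 0.39
Aggregate via t-conorm [max(a, b)]: 0.39

0.39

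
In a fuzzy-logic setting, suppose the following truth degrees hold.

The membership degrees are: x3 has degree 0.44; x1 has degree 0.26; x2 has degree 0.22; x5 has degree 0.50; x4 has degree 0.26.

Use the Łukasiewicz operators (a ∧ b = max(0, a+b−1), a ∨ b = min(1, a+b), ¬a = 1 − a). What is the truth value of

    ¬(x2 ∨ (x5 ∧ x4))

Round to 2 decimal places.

0.78

x5 ∧ x4 = max(0, a+b−1) on (0.50, 0.26) = 0.00
x2 ∨ (x5 ∧ x4) = min(1, a+b) on (0.22, 0.00) = 0.22
¬(x2 ∨ (x5 ∧ x4)) = 1 − 0.22 = 0.78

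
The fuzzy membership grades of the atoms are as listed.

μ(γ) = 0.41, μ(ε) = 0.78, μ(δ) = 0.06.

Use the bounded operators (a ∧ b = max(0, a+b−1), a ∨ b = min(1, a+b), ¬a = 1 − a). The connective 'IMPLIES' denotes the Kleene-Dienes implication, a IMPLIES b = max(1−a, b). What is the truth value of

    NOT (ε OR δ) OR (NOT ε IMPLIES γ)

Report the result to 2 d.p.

0.94

ε OR δ = min(1, a+b) on (0.78, 0.06) = 0.84
NOT (ε OR δ) = 1 − 0.84 = 0.16
NOT ε = 1 − 0.78 = 0.22
NOT ε IMPLIES γ  [Kleene-Dienes: max(1−a, b)] with a=0.22, b=0.41 → 0.78
NOT (ε OR δ) OR (NOT ε IMPLIES γ) = min(1, a+b) on (0.16, 0.78) = 0.94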